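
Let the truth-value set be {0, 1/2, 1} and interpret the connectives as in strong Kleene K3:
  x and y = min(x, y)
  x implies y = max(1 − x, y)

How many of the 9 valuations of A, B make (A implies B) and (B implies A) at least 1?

A = 0, B = 0 ↦ 1  ≥
A = 0, B = 1/2 ↦ 1/2  <
A = 0, B = 1 ↦ 0  <
A = 1/2, B = 0 ↦ 1/2  <
A = 1/2, B = 1/2 ↦ 1/2  <
A = 1/2, B = 1 ↦ 1/2  <
A = 1, B = 0 ↦ 0  <
A = 1, B = 1/2 ↦ 1/2  <
A = 1, B = 1 ↦ 1  ≥
So 2 of the 9 assignments meet the threshold.

2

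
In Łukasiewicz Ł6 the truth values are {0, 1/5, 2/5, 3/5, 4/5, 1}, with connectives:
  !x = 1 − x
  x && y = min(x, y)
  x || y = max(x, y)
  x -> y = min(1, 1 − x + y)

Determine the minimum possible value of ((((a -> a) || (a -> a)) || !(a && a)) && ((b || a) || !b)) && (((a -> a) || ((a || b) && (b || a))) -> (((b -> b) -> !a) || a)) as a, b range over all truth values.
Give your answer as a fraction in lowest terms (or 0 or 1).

Take a = 0, b = 2/5:
a -> a = 0 -> 0 = 1
a -> a = 0 -> 0 = 1
(a -> a) || (a -> a) = 1 || 1 = 1
a && a = 0 && 0 = 0
!(a && a) = !0 = 1
((a -> a) || (a -> a)) || !(a && a) = 1 || 1 = 1
b || a = 2/5 || 0 = 2/5
!b = !2/5 = 3/5
(b || a) || !b = 2/5 || 3/5 = 3/5
(((a -> a) || (a -> a)) || !(a && a)) && ((b || a) || !b) = 1 && 3/5 = 3/5
a -> a = 0 -> 0 = 1
a || b = 0 || 2/5 = 2/5
b || a = 2/5 || 0 = 2/5
(a || b) && (b || a) = 2/5 && 2/5 = 2/5
(a -> a) || ((a || b) && (b || a)) = 1 || 2/5 = 1
b -> b = 2/5 -> 2/5 = 1
!a = !0 = 1
(b -> b) -> !a = 1 -> 1 = 1
((b -> b) -> !a) || a = 1 || 0 = 1
((a -> a) || ((a || b) && (b || a))) -> (((b -> b) -> !a) || a) = 1 -> 1 = 1
((((a -> a) || (a -> a)) || !(a && a)) && ((b || a) || !b)) && (((a -> a) || ((a || b) && (b || a))) -> (((b -> b) -> !a) || a)) = 3/5 && 1 = 3/5
No assignment yields a value below 3/5, so this is the minimum.

3/5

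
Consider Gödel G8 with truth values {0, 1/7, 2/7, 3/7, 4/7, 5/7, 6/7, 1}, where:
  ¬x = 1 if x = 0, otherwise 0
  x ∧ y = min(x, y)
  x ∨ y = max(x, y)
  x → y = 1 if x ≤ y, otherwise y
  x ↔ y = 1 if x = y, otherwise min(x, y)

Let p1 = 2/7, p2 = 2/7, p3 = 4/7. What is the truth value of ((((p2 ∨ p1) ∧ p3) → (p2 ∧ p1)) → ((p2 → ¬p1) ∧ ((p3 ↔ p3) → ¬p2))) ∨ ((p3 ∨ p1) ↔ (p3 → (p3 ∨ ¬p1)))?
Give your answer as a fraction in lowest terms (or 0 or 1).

p2 ∨ p1 = 2/7 ∨ 2/7 = 2/7
(p2 ∨ p1) ∧ p3 = 2/7 ∧ 4/7 = 2/7
p2 ∧ p1 = 2/7 ∧ 2/7 = 2/7
((p2 ∨ p1) ∧ p3) → (p2 ∧ p1) = 2/7 → 2/7 = 1
¬p1 = ¬2/7 = 0
p2 → ¬p1 = 2/7 → 0 = 0
p3 ↔ p3 = 4/7 ↔ 4/7 = 1
¬p2 = ¬2/7 = 0
(p3 ↔ p3) → ¬p2 = 1 → 0 = 0
(p2 → ¬p1) ∧ ((p3 ↔ p3) → ¬p2) = 0 ∧ 0 = 0
(((p2 ∨ p1) ∧ p3) → (p2 ∧ p1)) → ((p2 → ¬p1) ∧ ((p3 ↔ p3) → ¬p2)) = 1 → 0 = 0
p3 ∨ p1 = 4/7 ∨ 2/7 = 4/7
¬p1 = ¬2/7 = 0
p3 ∨ ¬p1 = 4/7 ∨ 0 = 4/7
p3 → (p3 ∨ ¬p1) = 4/7 → 4/7 = 1
(p3 ∨ p1) ↔ (p3 → (p3 ∨ ¬p1)) = 4/7 ↔ 1 = 4/7
((((p2 ∨ p1) ∧ p3) → (p2 ∧ p1)) → ((p2 → ¬p1) ∧ ((p3 ↔ p3) → ¬p2))) ∨ ((p3 ∨ p1) ↔ (p3 → (p3 ∨ ¬p1))) = 0 ∨ 4/7 = 4/7

4/7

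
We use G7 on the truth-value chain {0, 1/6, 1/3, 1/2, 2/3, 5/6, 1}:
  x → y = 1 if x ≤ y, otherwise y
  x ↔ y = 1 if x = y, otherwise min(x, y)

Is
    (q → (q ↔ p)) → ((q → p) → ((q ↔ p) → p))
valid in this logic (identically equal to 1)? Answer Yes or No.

No

Counterexample: take p = 0, q = 0.
q ↔ p = 0 ↔ 0 = 1
q → (q ↔ p) = 0 → 1 = 1
q → p = 0 → 0 = 1
q ↔ p = 0 ↔ 0 = 1
(q ↔ p) → p = 1 → 0 = 0
(q → p) → ((q ↔ p) → p) = 1 → 0 = 0
(q → (q ↔ p)) → ((q → p) → ((q ↔ p) → p)) = 1 → 0 = 0
This gives 0 ≠ 1.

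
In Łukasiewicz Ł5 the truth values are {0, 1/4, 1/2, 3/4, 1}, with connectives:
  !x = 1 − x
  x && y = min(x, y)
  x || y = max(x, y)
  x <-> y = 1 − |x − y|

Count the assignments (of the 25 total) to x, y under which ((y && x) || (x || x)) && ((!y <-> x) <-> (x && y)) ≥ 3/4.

value 1: 1 assignment (counts)
value 3/4: 2 assignments (counts)
value 1/2: 8 assignments
value 1/4: 7 assignments
value 0: 7 assignments
So 3 of the 25 assignments meet the threshold.

3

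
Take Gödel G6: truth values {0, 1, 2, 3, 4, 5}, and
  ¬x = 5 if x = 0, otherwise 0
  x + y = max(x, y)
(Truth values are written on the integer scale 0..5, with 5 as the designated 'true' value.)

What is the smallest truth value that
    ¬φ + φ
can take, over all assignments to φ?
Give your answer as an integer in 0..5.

Take φ = 1:
¬φ = ¬1 = 0
¬φ + φ = 0 + 1 = 1
No assignment yields a value below 1, so this is the minimum.

1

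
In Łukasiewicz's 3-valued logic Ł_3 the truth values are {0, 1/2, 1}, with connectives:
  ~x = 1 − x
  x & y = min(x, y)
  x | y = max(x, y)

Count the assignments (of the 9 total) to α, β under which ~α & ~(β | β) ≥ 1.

1

α = 0, β = 0 ↦ 1  ≥
α = 0, β = 1/2 ↦ 1/2  <
α = 0, β = 1 ↦ 0  <
α = 1/2, β = 0 ↦ 1/2  <
α = 1/2, β = 1/2 ↦ 1/2  <
α = 1/2, β = 1 ↦ 0  <
α = 1, β = 0 ↦ 0  <
α = 1, β = 1/2 ↦ 0  <
α = 1, β = 1 ↦ 0  <
So 1 of the 9 assignments meets the threshold.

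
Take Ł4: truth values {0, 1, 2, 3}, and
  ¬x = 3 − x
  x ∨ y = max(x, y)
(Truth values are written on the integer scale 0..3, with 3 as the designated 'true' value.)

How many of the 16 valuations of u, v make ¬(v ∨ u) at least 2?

u = 0, v = 0 ↦ 3  ≥
u = 0, v = 1 ↦ 2  ≥
u = 0, v = 2 ↦ 1  <
u = 0, v = 3 ↦ 0  <
u = 1, v = 0 ↦ 2  ≥
u = 1, v = 1 ↦ 2  ≥
u = 1, v = 2 ↦ 1  <
u = 1, v = 3 ↦ 0  <
u = 2, v = 0 ↦ 1  <
u = 2, v = 1 ↦ 1  <
u = 2, v = 2 ↦ 1  <
u = 2, v = 3 ↦ 0  <
u = 3, v = 0 ↦ 0  <
u = 3, v = 1 ↦ 0  <
u = 3, v = 2 ↦ 0  <
u = 3, v = 3 ↦ 0  <
So 4 of the 16 assignments meet the threshold.

4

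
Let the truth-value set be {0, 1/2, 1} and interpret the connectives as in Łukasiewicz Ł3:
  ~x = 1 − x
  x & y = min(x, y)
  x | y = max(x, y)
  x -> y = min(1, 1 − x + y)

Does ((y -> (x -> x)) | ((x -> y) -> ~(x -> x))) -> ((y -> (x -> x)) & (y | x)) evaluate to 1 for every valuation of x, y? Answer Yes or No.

No

Counterexample: take x = 0, y = 0.
x -> x = 0 -> 0 = 1
y -> (x -> x) = 0 -> 1 = 1
x -> y = 0 -> 0 = 1
x -> x = 0 -> 0 = 1
~(x -> x) = ~1 = 0
(x -> y) -> ~(x -> x) = 1 -> 0 = 0
(y -> (x -> x)) | ((x -> y) -> ~(x -> x)) = 1 | 0 = 1
x -> x = 0 -> 0 = 1
y -> (x -> x) = 0 -> 1 = 1
y | x = 0 | 0 = 0
(y -> (x -> x)) & (y | x) = 1 & 0 = 0
((y -> (x -> x)) | ((x -> y) -> ~(x -> x))) -> ((y -> (x -> x)) & (y | x)) = 1 -> 0 = 0
This gives 0 ≠ 1.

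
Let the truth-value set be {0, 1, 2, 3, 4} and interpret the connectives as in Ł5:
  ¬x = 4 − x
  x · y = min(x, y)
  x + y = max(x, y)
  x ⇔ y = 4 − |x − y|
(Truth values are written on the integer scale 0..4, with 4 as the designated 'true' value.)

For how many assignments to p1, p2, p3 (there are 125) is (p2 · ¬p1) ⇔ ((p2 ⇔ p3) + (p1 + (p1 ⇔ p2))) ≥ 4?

11

value 4: 11 assignments (counts)
value 3: 19 assignments
value 2: 36 assignments
value 1: 25 assignments
value 0: 34 assignments
So 11 of the 125 assignments meet the threshold.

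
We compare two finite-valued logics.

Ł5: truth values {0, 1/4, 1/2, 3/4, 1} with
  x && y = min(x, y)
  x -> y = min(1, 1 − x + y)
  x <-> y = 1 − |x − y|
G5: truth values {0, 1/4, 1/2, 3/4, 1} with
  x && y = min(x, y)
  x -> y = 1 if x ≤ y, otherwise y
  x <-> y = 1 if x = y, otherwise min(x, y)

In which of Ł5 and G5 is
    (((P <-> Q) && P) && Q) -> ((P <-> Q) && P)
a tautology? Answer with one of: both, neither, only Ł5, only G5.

In Ł5: every assignment gives 1 — tautology.
In G5: every assignment gives 1 — tautology.

both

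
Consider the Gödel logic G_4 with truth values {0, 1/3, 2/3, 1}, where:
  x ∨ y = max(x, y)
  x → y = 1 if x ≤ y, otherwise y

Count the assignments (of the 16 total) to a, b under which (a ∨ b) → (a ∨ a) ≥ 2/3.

a = 0, b = 0 ↦ 1  ≥
a = 0, b = 1/3 ↦ 0  <
a = 0, b = 2/3 ↦ 0  <
a = 0, b = 1 ↦ 0  <
a = 1/3, b = 0 ↦ 1  ≥
a = 1/3, b = 1/3 ↦ 1  ≥
a = 1/3, b = 2/3 ↦ 1/3  <
a = 1/3, b = 1 ↦ 1/3  <
a = 2/3, b = 0 ↦ 1  ≥
a = 2/3, b = 1/3 ↦ 1  ≥
a = 2/3, b = 2/3 ↦ 1  ≥
a = 2/3, b = 1 ↦ 2/3  ≥
a = 1, b = 0 ↦ 1  ≥
a = 1, b = 1/3 ↦ 1  ≥
a = 1, b = 2/3 ↦ 1  ≥
a = 1, b = 1 ↦ 1  ≥
So 11 of the 16 assignments meet the threshold.

11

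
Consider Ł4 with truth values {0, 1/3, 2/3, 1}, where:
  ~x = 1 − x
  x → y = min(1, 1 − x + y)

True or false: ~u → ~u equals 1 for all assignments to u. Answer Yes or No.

Yes

u = 0 ↦ 1
u = 1/3 ↦ 1
u = 2/3 ↦ 1
u = 1 ↦ 1
Every assignment gives a value ≥ 1.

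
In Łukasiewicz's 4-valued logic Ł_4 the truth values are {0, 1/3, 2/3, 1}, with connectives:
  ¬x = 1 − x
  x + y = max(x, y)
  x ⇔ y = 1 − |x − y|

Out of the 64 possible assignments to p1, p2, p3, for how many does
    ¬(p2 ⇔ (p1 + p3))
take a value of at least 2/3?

value 1: 8 assignments (counts)
value 2/3: 16 assignments (counts)
value 1/3: 24 assignments
value 0: 16 assignments
So 24 of the 64 assignments meet the threshold.

24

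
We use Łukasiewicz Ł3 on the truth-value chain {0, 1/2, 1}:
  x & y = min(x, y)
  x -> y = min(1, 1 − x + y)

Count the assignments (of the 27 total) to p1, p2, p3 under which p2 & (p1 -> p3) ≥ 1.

6

value 1: 6 assignments (counts)
value 1/2: 10 assignments
value 0: 11 assignments
So 6 of the 27 assignments meet the threshold.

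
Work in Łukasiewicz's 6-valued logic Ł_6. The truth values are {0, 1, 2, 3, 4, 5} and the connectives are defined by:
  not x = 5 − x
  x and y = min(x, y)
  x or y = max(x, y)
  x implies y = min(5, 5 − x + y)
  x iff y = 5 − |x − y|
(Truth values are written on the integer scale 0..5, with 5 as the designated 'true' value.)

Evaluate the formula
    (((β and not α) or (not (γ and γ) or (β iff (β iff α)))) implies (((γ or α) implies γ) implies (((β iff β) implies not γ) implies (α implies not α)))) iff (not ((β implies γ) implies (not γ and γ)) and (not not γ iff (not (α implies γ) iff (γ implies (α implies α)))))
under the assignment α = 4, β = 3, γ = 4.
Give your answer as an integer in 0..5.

not α = not 4 = 1
β and not α = 3 and 1 = 1
γ and γ = 4 and 4 = 4
not (γ and γ) = not 4 = 1
β iff α = 3 iff 4 = 4
β iff (β iff α) = 3 iff 4 = 4
not (γ and γ) or (β iff (β iff α)) = 1 or 4 = 4
(β and not α) or (not (γ and γ) or (β iff (β iff α))) = 1 or 4 = 4
γ or α = 4 or 4 = 4
(γ or α) implies γ = 4 implies 4 = 5
β iff β = 3 iff 3 = 5
not γ = not 4 = 1
(β iff β) implies not γ = 5 implies 1 = 1
not α = not 4 = 1
α implies not α = 4 implies 1 = 2
((β iff β) implies not γ) implies (α implies not α) = 1 implies 2 = 5
((γ or α) implies γ) implies (((β iff β) implies not γ) implies (α implies not α)) = 5 implies 5 = 5
((β and not α) or (not (γ and γ) or (β iff (β iff α)))) implies (((γ or α) implies γ) implies (((β iff β) implies not γ) implies (α implies not α))) = 4 implies 5 = 5
β implies γ = 3 implies 4 = 5
not γ = not 4 = 1
not γ and γ = 1 and 4 = 1
(β implies γ) implies (not γ and γ) = 5 implies 1 = 1
not ((β implies γ) implies (not γ and γ)) = not 1 = 4
not γ = not 4 = 1
not not γ = not 1 = 4
α implies γ = 4 implies 4 = 5
not (α implies γ) = not 5 = 0
α implies α = 4 implies 4 = 5
γ implies (α implies α) = 4 implies 5 = 5
not (α implies γ) iff (γ implies (α implies α)) = 0 iff 5 = 0
not not γ iff (not (α implies γ) iff (γ implies (α implies α))) = 4 iff 0 = 1
not ((β implies γ) implies (not γ and γ)) and (not not γ iff (not (α implies γ) iff (γ implies (α implies α)))) = 4 and 1 = 1
(((β and not α) or (not (γ and γ) or (β iff (β iff α)))) implies (((γ or α) implies γ) implies (((β iff β) implies not γ) implies (α implies not α)))) iff (not ((β implies γ) implies (not γ and γ)) and (not not γ iff (not (α implies γ) iff (γ implies (α implies α))))) = 5 iff 1 = 1

1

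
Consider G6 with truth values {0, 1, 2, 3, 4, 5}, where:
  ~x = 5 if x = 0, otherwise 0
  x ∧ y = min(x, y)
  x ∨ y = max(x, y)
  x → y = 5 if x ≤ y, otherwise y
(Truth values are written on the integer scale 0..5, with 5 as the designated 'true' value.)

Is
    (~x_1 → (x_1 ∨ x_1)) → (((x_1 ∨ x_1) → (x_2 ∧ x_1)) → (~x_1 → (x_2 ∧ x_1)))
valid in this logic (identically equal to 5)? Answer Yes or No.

Yes

At x_1 = 3, x_2 = 3, for instance:
~x_1 = ~3 = 0
x_1 ∨ x_1 = 3 ∨ 3 = 3
~x_1 → (x_1 ∨ x_1) = 0 → 3 = 5
x_2 ∧ x_1 = 3 ∧ 3 = 3
(x_1 ∨ x_1) → (x_2 ∧ x_1) = 3 → 3 = 5
~x_1 → (x_2 ∧ x_1) = 0 → 3 = 5
((x_1 ∨ x_1) → (x_2 ∧ x_1)) → (~x_1 → (x_2 ∧ x_1)) = 5 → 5 = 5
(~x_1 → (x_1 ∨ x_1)) → (((x_1 ∨ x_1) → (x_2 ∧ x_1)) → (~x_1 → (x_2 ∧ x_1))) = 5 → 5 = 5
and checking the remaining 35 assignments likewise gives ≥ 5 in every case.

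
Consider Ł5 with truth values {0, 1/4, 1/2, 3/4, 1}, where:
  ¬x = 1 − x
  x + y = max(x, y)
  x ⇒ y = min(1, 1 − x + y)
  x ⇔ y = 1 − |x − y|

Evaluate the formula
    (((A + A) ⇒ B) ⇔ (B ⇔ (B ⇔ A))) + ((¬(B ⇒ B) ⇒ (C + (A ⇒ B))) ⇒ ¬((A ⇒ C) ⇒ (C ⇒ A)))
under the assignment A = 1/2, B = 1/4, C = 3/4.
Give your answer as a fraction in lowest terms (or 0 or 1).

A + A = 1/2 + 1/2 = 1/2
(A + A) ⇒ B = 1/2 ⇒ 1/4 = 3/4
B ⇔ A = 1/4 ⇔ 1/2 = 3/4
B ⇔ (B ⇔ A) = 1/4 ⇔ 3/4 = 1/2
((A + A) ⇒ B) ⇔ (B ⇔ (B ⇔ A)) = 3/4 ⇔ 1/2 = 3/4
B ⇒ B = 1/4 ⇒ 1/4 = 1
¬(B ⇒ B) = ¬1 = 0
A ⇒ B = 1/2 ⇒ 1/4 = 3/4
C + (A ⇒ B) = 3/4 + 3/4 = 3/4
¬(B ⇒ B) ⇒ (C + (A ⇒ B)) = 0 ⇒ 3/4 = 1
A ⇒ C = 1/2 ⇒ 3/4 = 1
C ⇒ A = 3/4 ⇒ 1/2 = 3/4
(A ⇒ C) ⇒ (C ⇒ A) = 1 ⇒ 3/4 = 3/4
¬((A ⇒ C) ⇒ (C ⇒ A)) = ¬3/4 = 1/4
(¬(B ⇒ B) ⇒ (C + (A ⇒ B))) ⇒ ¬((A ⇒ C) ⇒ (C ⇒ A)) = 1 ⇒ 1/4 = 1/4
(((A + A) ⇒ B) ⇔ (B ⇔ (B ⇔ A))) + ((¬(B ⇒ B) ⇒ (C + (A ⇒ B))) ⇒ ¬((A ⇒ C) ⇒ (C ⇒ A))) = 3/4 + 1/4 = 3/4

3/4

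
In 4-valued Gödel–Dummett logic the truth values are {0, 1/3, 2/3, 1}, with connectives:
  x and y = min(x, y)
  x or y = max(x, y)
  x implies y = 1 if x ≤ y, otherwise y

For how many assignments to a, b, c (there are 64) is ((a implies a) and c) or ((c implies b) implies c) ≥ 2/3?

36

value 1: 28 assignments (counts)
value 2/3: 8 assignments (counts)
value 1/3: 12 assignments
value 0: 16 assignments
So 36 of the 64 assignments meet the threshold.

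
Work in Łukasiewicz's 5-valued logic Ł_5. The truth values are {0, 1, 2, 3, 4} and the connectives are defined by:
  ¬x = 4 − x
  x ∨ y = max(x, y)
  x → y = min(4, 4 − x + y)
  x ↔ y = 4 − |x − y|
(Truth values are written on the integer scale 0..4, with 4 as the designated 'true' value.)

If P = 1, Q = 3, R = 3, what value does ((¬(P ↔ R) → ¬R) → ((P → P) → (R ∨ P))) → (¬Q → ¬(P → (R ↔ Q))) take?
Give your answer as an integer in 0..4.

3

P ↔ R = 1 ↔ 3 = 2
¬(P ↔ R) = ¬2 = 2
¬R = ¬3 = 1
¬(P ↔ R) → ¬R = 2 → 1 = 3
P → P = 1 → 1 = 4
R ∨ P = 3 ∨ 1 = 3
(P → P) → (R ∨ P) = 4 → 3 = 3
(¬(P ↔ R) → ¬R) → ((P → P) → (R ∨ P)) = 3 → 3 = 4
¬Q = ¬3 = 1
R ↔ Q = 3 ↔ 3 = 4
P → (R ↔ Q) = 1 → 4 = 4
¬(P → (R ↔ Q)) = ¬4 = 0
¬Q → ¬(P → (R ↔ Q)) = 1 → 0 = 3
((¬(P ↔ R) → ¬R) → ((P → P) → (R ∨ P))) → (¬Q → ¬(P → (R ↔ Q))) = 4 → 3 = 3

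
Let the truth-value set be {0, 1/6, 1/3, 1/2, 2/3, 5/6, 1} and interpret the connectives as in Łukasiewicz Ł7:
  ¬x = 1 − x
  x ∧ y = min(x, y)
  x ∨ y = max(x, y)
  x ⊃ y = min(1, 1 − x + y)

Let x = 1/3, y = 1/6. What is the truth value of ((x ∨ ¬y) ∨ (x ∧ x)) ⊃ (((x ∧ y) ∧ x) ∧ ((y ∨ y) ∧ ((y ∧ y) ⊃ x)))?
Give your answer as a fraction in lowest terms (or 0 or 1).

1/3

¬y = ¬1/6 = 5/6
x ∨ ¬y = 1/3 ∨ 5/6 = 5/6
x ∧ x = 1/3 ∧ 1/3 = 1/3
(x ∨ ¬y) ∨ (x ∧ x) = 5/6 ∨ 1/3 = 5/6
x ∧ y = 1/3 ∧ 1/6 = 1/6
(x ∧ y) ∧ x = 1/6 ∧ 1/3 = 1/6
y ∨ y = 1/6 ∨ 1/6 = 1/6
y ∧ y = 1/6 ∧ 1/6 = 1/6
(y ∧ y) ⊃ x = 1/6 ⊃ 1/3 = 1
(y ∨ y) ∧ ((y ∧ y) ⊃ x) = 1/6 ∧ 1 = 1/6
((x ∧ y) ∧ x) ∧ ((y ∨ y) ∧ ((y ∧ y) ⊃ x)) = 1/6 ∧ 1/6 = 1/6
((x ∨ ¬y) ∨ (x ∧ x)) ⊃ (((x ∧ y) ∧ x) ∧ ((y ∨ y) ∧ ((y ∧ y) ⊃ x))) = 5/6 ⊃ 1/6 = 1/3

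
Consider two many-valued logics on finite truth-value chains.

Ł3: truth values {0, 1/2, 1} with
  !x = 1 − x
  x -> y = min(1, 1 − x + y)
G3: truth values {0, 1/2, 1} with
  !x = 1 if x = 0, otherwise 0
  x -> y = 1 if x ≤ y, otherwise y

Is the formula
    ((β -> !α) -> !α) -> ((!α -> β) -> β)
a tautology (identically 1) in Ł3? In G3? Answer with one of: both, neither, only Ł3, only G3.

only Ł3

In Ł3: every assignment gives 1 — tautology.
In G3: at α = 1/2, β = 1/2 the value is 1/2 — not a tautology.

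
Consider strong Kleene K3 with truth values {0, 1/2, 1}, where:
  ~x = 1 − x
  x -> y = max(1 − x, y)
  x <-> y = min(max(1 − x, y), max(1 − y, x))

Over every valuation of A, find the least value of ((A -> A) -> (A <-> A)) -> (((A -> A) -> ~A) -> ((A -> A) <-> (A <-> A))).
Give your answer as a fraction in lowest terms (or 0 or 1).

Take A = 1/2:
A -> A = 1/2 -> 1/2 = 1/2
A <-> A = 1/2 <-> 1/2 = 1/2
(A -> A) -> (A <-> A) = 1/2 -> 1/2 = 1/2
A -> A = 1/2 -> 1/2 = 1/2
~A = ~1/2 = 1/2
(A -> A) -> ~A = 1/2 -> 1/2 = 1/2
A -> A = 1/2 -> 1/2 = 1/2
A <-> A = 1/2 <-> 1/2 = 1/2
(A -> A) <-> (A <-> A) = 1/2 <-> 1/2 = 1/2
((A -> A) -> ~A) -> ((A -> A) <-> (A <-> A)) = 1/2 -> 1/2 = 1/2
((A -> A) -> (A <-> A)) -> (((A -> A) -> ~A) -> ((A -> A) <-> (A <-> A))) = 1/2 -> 1/2 = 1/2
No assignment yields a value below 1/2, so this is the minimum.

1/2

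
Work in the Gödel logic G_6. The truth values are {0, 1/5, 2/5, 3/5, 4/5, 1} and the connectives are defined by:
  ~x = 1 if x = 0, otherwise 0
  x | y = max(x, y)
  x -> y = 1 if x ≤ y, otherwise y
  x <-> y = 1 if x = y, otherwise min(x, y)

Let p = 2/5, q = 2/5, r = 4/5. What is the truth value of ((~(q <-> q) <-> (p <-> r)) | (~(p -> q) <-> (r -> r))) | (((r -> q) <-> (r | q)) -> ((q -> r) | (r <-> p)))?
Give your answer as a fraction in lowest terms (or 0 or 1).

1

q <-> q = 2/5 <-> 2/5 = 1
~(q <-> q) = ~1 = 0
p <-> r = 2/5 <-> 4/5 = 2/5
~(q <-> q) <-> (p <-> r) = 0 <-> 2/5 = 0
p -> q = 2/5 -> 2/5 = 1
~(p -> q) = ~1 = 0
r -> r = 4/5 -> 4/5 = 1
~(p -> q) <-> (r -> r) = 0 <-> 1 = 0
(~(q <-> q) <-> (p <-> r)) | (~(p -> q) <-> (r -> r)) = 0 | 0 = 0
r -> q = 4/5 -> 2/5 = 2/5
r | q = 4/5 | 2/5 = 4/5
(r -> q) <-> (r | q) = 2/5 <-> 4/5 = 2/5
q -> r = 2/5 -> 4/5 = 1
r <-> p = 4/5 <-> 2/5 = 2/5
(q -> r) | (r <-> p) = 1 | 2/5 = 1
((r -> q) <-> (r | q)) -> ((q -> r) | (r <-> p)) = 2/5 -> 1 = 1
((~(q <-> q) <-> (p <-> r)) | (~(p -> q) <-> (r -> r))) | (((r -> q) <-> (r | q)) -> ((q -> r) | (r <-> p))) = 0 | 1 = 1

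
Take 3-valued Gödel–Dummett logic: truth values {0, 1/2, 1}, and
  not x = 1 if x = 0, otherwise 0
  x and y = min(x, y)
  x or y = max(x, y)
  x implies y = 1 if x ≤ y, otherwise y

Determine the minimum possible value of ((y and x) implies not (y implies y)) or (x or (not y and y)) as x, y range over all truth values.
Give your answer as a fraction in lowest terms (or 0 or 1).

Take x = 1/2, y = 1/2:
y and x = 1/2 and 1/2 = 1/2
y implies y = 1/2 implies 1/2 = 1
not (y implies y) = not 1 = 0
(y and x) implies not (y implies y) = 1/2 implies 0 = 0
not y = not 1/2 = 0
not y and y = 0 and 1/2 = 0
x or (not y and y) = 1/2 or 0 = 1/2
((y and x) implies not (y implies y)) or (x or (not y and y)) = 0 or 1/2 = 1/2
No assignment yields a value below 1/2, so this is the minimum.

1/2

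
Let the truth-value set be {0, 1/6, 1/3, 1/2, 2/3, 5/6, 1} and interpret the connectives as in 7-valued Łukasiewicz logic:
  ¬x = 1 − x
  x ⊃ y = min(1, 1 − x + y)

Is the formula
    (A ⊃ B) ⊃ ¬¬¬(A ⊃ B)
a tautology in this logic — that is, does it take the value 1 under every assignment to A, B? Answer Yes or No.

Counterexample: take A = 0, B = 0.
A ⊃ B = 0 ⊃ 0 = 1
A ⊃ B = 0 ⊃ 0 = 1
¬(A ⊃ B) = ¬1 = 0
¬¬(A ⊃ B) = ¬0 = 1
¬¬¬(A ⊃ B) = ¬1 = 0
(A ⊃ B) ⊃ ¬¬¬(A ⊃ B) = 1 ⊃ 0 = 0
This gives 0 ≠ 1.

No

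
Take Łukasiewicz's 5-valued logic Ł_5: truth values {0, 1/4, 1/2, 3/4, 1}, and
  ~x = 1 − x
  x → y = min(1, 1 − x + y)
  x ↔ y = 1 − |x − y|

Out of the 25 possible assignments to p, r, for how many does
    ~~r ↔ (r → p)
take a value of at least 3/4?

value 1: 3 assignments (counts)
value 3/4: 5 assignments (counts)
value 1/2: 6 assignments
value 1/4: 5 assignments
value 0: 6 assignments
So 8 of the 25 assignments meet the threshold.

8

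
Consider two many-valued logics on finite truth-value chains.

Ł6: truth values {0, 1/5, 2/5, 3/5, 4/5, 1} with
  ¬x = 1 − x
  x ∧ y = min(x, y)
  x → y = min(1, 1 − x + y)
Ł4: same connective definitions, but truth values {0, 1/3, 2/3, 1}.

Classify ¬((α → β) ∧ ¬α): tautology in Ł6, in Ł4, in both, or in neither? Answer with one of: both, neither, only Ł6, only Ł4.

In Ł6: at α = 0, β = 0 the value is 0 — not a tautology.
In Ł4: at α = 0, β = 0 the value is 0 — not a tautology.

neither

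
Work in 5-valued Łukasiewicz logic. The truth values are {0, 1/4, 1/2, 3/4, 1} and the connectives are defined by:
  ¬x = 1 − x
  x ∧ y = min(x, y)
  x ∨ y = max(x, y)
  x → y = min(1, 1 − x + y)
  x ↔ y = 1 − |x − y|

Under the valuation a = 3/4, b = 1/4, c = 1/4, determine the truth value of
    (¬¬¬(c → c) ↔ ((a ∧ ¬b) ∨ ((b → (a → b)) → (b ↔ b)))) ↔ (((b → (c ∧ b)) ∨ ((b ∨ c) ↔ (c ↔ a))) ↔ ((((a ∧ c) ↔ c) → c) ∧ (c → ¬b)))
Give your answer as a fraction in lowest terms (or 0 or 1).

3/4

c → c = 1/4 → 1/4 = 1
¬(c → c) = ¬1 = 0
¬¬(c → c) = ¬0 = 1
¬¬¬(c → c) = ¬1 = 0
¬b = ¬1/4 = 3/4
a ∧ ¬b = 3/4 ∧ 3/4 = 3/4
a → b = 3/4 → 1/4 = 1/2
b → (a → b) = 1/4 → 1/2 = 1
b ↔ b = 1/4 ↔ 1/4 = 1
(b → (a → b)) → (b ↔ b) = 1 → 1 = 1
(a ∧ ¬b) ∨ ((b → (a → b)) → (b ↔ b)) = 3/4 ∨ 1 = 1
¬¬¬(c → c) ↔ ((a ∧ ¬b) ∨ ((b → (a → b)) → (b ↔ b))) = 0 ↔ 1 = 0
c ∧ b = 1/4 ∧ 1/4 = 1/4
b → (c ∧ b) = 1/4 → 1/4 = 1
b ∨ c = 1/4 ∨ 1/4 = 1/4
c ↔ a = 1/4 ↔ 3/4 = 1/2
(b ∨ c) ↔ (c ↔ a) = 1/4 ↔ 1/2 = 3/4
(b → (c ∧ b)) ∨ ((b ∨ c) ↔ (c ↔ a)) = 1 ∨ 3/4 = 1
a ∧ c = 3/4 ∧ 1/4 = 1/4
(a ∧ c) ↔ c = 1/4 ↔ 1/4 = 1
((a ∧ c) ↔ c) → c = 1 → 1/4 = 1/4
¬b = ¬1/4 = 3/4
c → ¬b = 1/4 → 3/4 = 1
(((a ∧ c) ↔ c) → c) ∧ (c → ¬b) = 1/4 ∧ 1 = 1/4
((b → (c ∧ b)) ∨ ((b ∨ c) ↔ (c ↔ a))) ↔ ((((a ∧ c) ↔ c) → c) ∧ (c → ¬b)) = 1 ↔ 1/4 = 1/4
(¬¬¬(c → c) ↔ ((a ∧ ¬b) ∨ ((b → (a → b)) → (b ↔ b)))) ↔ (((b → (c ∧ b)) ∨ ((b ∨ c) ↔ (c ↔ a))) ↔ ((((a ∧ c) ↔ c) → c) ∧ (c → ¬b))) = 0 ↔ 1/4 = 3/4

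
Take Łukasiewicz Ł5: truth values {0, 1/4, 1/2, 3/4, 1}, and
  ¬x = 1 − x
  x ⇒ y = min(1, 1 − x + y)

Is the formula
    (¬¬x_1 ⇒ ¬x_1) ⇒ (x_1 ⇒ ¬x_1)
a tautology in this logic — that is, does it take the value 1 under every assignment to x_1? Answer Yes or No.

Yes

x_1 = 0 ↦ 1
x_1 = 1/4 ↦ 1
x_1 = 1/2 ↦ 1
x_1 = 3/4 ↦ 1
x_1 = 1 ↦ 1
Every assignment gives a value ≥ 1.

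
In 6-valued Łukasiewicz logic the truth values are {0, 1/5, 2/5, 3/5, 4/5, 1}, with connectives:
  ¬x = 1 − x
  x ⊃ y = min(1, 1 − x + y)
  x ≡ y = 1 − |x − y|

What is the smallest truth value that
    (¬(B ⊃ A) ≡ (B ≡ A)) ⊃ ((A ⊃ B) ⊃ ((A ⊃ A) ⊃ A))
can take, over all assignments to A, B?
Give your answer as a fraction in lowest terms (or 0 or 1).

Take A = 0, B = 2/5:
B ⊃ A = 2/5 ⊃ 0 = 3/5
¬(B ⊃ A) = ¬3/5 = 2/5
B ≡ A = 2/5 ≡ 0 = 3/5
¬(B ⊃ A) ≡ (B ≡ A) = 2/5 ≡ 3/5 = 4/5
A ⊃ B = 0 ⊃ 2/5 = 1
A ⊃ A = 0 ⊃ 0 = 1
(A ⊃ A) ⊃ A = 1 ⊃ 0 = 0
(A ⊃ B) ⊃ ((A ⊃ A) ⊃ A) = 1 ⊃ 0 = 0
(¬(B ⊃ A) ≡ (B ≡ A)) ⊃ ((A ⊃ B) ⊃ ((A ⊃ A) ⊃ A)) = 4/5 ⊃ 0 = 1/5
No assignment yields a value below 1/5, so this is the minimum.

1/5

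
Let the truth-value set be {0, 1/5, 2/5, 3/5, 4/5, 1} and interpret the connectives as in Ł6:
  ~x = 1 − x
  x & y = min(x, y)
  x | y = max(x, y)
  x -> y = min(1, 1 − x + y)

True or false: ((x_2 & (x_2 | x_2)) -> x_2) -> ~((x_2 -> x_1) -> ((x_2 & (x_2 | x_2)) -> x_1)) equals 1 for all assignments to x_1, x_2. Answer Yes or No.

Counterexample: take x_1 = 0, x_2 = 0.
x_2 | x_2 = 0 | 0 = 0
x_2 & (x_2 | x_2) = 0 & 0 = 0
(x_2 & (x_2 | x_2)) -> x_2 = 0 -> 0 = 1
x_2 -> x_1 = 0 -> 0 = 1
(x_2 & (x_2 | x_2)) -> x_1 = 0 -> 0 = 1
(x_2 -> x_1) -> ((x_2 & (x_2 | x_2)) -> x_1) = 1 -> 1 = 1
~((x_2 -> x_1) -> ((x_2 & (x_2 | x_2)) -> x_1)) = ~1 = 0
((x_2 & (x_2 | x_2)) -> x_2) -> ~((x_2 -> x_1) -> ((x_2 & (x_2 | x_2)) -> x_1)) = 1 -> 0 = 0
This gives 0 ≠ 1.

No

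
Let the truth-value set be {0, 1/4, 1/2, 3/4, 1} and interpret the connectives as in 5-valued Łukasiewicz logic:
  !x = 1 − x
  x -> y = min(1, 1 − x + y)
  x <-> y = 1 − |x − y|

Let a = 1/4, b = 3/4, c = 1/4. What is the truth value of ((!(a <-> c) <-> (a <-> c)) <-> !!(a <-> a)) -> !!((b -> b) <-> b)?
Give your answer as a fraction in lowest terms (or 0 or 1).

1

a <-> c = 1/4 <-> 1/4 = 1
!(a <-> c) = !1 = 0
a <-> c = 1/4 <-> 1/4 = 1
!(a <-> c) <-> (a <-> c) = 0 <-> 1 = 0
a <-> a = 1/4 <-> 1/4 = 1
!(a <-> a) = !1 = 0
!!(a <-> a) = !0 = 1
(!(a <-> c) <-> (a <-> c)) <-> !!(a <-> a) = 0 <-> 1 = 0
b -> b = 3/4 -> 3/4 = 1
(b -> b) <-> b = 1 <-> 3/4 = 3/4
!((b -> b) <-> b) = !3/4 = 1/4
!!((b -> b) <-> b) = !1/4 = 3/4
((!(a <-> c) <-> (a <-> c)) <-> !!(a <-> a)) -> !!((b -> b) <-> b) = 0 -> 3/4 = 1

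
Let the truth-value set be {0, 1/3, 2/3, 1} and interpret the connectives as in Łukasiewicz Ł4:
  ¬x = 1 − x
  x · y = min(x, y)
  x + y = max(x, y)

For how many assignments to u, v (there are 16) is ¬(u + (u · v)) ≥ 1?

4

u = 0, v = 0 ↦ 1  ≥
u = 0, v = 1/3 ↦ 1  ≥
u = 0, v = 2/3 ↦ 1  ≥
u = 0, v = 1 ↦ 1  ≥
u = 1/3, v = 0 ↦ 2/3  <
u = 1/3, v = 1/3 ↦ 2/3  <
u = 1/3, v = 2/3 ↦ 2/3  <
u = 1/3, v = 1 ↦ 2/3  <
u = 2/3, v = 0 ↦ 1/3  <
u = 2/3, v = 1/3 ↦ 1/3  <
u = 2/3, v = 2/3 ↦ 1/3  <
u = 2/3, v = 1 ↦ 1/3  <
u = 1, v = 0 ↦ 0  <
u = 1, v = 1/3 ↦ 0  <
u = 1, v = 2/3 ↦ 0  <
u = 1, v = 1 ↦ 0  <
So 4 of the 16 assignments meet the threshold.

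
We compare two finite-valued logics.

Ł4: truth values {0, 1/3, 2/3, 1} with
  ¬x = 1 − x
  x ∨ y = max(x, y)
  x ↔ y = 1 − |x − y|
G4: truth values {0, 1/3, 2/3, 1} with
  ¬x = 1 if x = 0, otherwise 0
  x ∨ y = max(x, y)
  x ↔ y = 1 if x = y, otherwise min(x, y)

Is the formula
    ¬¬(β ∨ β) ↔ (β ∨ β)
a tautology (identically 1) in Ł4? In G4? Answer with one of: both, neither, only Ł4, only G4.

only Ł4

In Ł4: every assignment gives 1 — tautology.
In G4: at β = 1/3 the value is 1/3 — not a tautology.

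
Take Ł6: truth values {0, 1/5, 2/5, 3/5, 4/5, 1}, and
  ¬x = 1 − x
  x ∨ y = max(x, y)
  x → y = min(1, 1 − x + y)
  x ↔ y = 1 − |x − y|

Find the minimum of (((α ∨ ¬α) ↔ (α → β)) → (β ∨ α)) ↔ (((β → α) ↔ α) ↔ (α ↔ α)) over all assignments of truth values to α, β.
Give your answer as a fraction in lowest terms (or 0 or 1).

Take α = 2/5, β = 2/5:
¬α = ¬2/5 = 3/5
α ∨ ¬α = 2/5 ∨ 3/5 = 3/5
α → β = 2/5 → 2/5 = 1
(α ∨ ¬α) ↔ (α → β) = 3/5 ↔ 1 = 3/5
β ∨ α = 2/5 ∨ 2/5 = 2/5
((α ∨ ¬α) ↔ (α → β)) → (β ∨ α) = 3/5 → 2/5 = 4/5
β → α = 2/5 → 2/5 = 1
(β → α) ↔ α = 1 ↔ 2/5 = 2/5
α ↔ α = 2/5 ↔ 2/5 = 1
((β → α) ↔ α) ↔ (α ↔ α) = 2/5 ↔ 1 = 2/5
(((α ∨ ¬α) ↔ (α → β)) → (β ∨ α)) ↔ (((β → α) ↔ α) ↔ (α ↔ α)) = 4/5 ↔ 2/5 = 3/5
No assignment yields a value below 3/5, so this is the minimum.

3/5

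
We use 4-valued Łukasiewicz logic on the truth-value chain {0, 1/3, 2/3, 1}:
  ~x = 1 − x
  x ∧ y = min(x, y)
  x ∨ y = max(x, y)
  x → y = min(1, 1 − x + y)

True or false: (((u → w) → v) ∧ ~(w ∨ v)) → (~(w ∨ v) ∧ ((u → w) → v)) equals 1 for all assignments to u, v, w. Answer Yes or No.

Yes

At u = 1/3, v = 1, w = 1, for instance:
u → w = 1/3 → 1 = 1
(u → w) → v = 1 → 1 = 1
w ∨ v = 1 ∨ 1 = 1
~(w ∨ v) = ~1 = 0
((u → w) → v) ∧ ~(w ∨ v) = 1 ∧ 0 = 0
~(w ∨ v) ∧ ((u → w) → v) = 0 ∧ 1 = 0
(((u → w) → v) ∧ ~(w ∨ v)) → (~(w ∨ v) ∧ ((u → w) → v)) = 0 → 0 = 1
and checking the remaining 63 assignments likewise gives ≥ 1 in every case.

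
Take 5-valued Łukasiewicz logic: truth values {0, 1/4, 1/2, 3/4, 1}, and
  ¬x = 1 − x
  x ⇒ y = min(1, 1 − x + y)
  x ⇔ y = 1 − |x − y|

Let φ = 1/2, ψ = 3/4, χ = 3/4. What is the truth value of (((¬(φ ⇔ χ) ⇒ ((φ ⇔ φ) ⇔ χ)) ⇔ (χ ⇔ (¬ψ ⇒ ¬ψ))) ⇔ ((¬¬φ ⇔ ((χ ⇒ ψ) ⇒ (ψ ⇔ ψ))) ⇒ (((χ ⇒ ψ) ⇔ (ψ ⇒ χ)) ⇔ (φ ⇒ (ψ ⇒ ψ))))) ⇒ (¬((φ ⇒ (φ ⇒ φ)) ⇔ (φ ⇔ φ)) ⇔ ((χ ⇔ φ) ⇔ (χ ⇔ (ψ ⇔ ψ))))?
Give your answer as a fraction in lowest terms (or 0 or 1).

1/4

φ ⇔ χ = 1/2 ⇔ 3/4 = 3/4
¬(φ ⇔ χ) = ¬3/4 = 1/4
φ ⇔ φ = 1/2 ⇔ 1/2 = 1
(φ ⇔ φ) ⇔ χ = 1 ⇔ 3/4 = 3/4
¬(φ ⇔ χ) ⇒ ((φ ⇔ φ) ⇔ χ) = 1/4 ⇒ 3/4 = 1
¬ψ = ¬3/4 = 1/4
¬ψ = ¬3/4 = 1/4
¬ψ ⇒ ¬ψ = 1/4 ⇒ 1/4 = 1
χ ⇔ (¬ψ ⇒ ¬ψ) = 3/4 ⇔ 1 = 3/4
(¬(φ ⇔ χ) ⇒ ((φ ⇔ φ) ⇔ χ)) ⇔ (χ ⇔ (¬ψ ⇒ ¬ψ)) = 1 ⇔ 3/4 = 3/4
¬φ = ¬1/2 = 1/2
¬¬φ = ¬1/2 = 1/2
χ ⇒ ψ = 3/4 ⇒ 3/4 = 1
ψ ⇔ ψ = 3/4 ⇔ 3/4 = 1
(χ ⇒ ψ) ⇒ (ψ ⇔ ψ) = 1 ⇒ 1 = 1
¬¬φ ⇔ ((χ ⇒ ψ) ⇒ (ψ ⇔ ψ)) = 1/2 ⇔ 1 = 1/2
χ ⇒ ψ = 3/4 ⇒ 3/4 = 1
ψ ⇒ χ = 3/4 ⇒ 3/4 = 1
(χ ⇒ ψ) ⇔ (ψ ⇒ χ) = 1 ⇔ 1 = 1
ψ ⇒ ψ = 3/4 ⇒ 3/4 = 1
φ ⇒ (ψ ⇒ ψ) = 1/2 ⇒ 1 = 1
((χ ⇒ ψ) ⇔ (ψ ⇒ χ)) ⇔ (φ ⇒ (ψ ⇒ ψ)) = 1 ⇔ 1 = 1
(¬¬φ ⇔ ((χ ⇒ ψ) ⇒ (ψ ⇔ ψ))) ⇒ (((χ ⇒ ψ) ⇔ (ψ ⇒ χ)) ⇔ (φ ⇒ (ψ ⇒ ψ))) = 1/2 ⇒ 1 = 1
((¬(φ ⇔ χ) ⇒ ((φ ⇔ φ) ⇔ χ)) ⇔ (χ ⇔ (¬ψ ⇒ ¬ψ))) ⇔ ((¬¬φ ⇔ ((χ ⇒ ψ) ⇒ (ψ ⇔ ψ))) ⇒ (((χ ⇒ ψ) ⇔ (ψ ⇒ χ)) ⇔ (φ ⇒ (ψ ⇒ ψ)))) = 3/4 ⇔ 1 = 3/4
φ ⇒ φ = 1/2 ⇒ 1/2 = 1
φ ⇒ (φ ⇒ φ) = 1/2 ⇒ 1 = 1
φ ⇔ φ = 1/2 ⇔ 1/2 = 1
(φ ⇒ (φ ⇒ φ)) ⇔ (φ ⇔ φ) = 1 ⇔ 1 = 1
¬((φ ⇒ (φ ⇒ φ)) ⇔ (φ ⇔ φ)) = ¬1 = 0
χ ⇔ φ = 3/4 ⇔ 1/2 = 3/4
ψ ⇔ ψ = 3/4 ⇔ 3/4 = 1
χ ⇔ (ψ ⇔ ψ) = 3/4 ⇔ 1 = 3/4
(χ ⇔ φ) ⇔ (χ ⇔ (ψ ⇔ ψ)) = 3/4 ⇔ 3/4 = 1
¬((φ ⇒ (φ ⇒ φ)) ⇔ (φ ⇔ φ)) ⇔ ((χ ⇔ φ) ⇔ (χ ⇔ (ψ ⇔ ψ))) = 0 ⇔ 1 = 0
(((¬(φ ⇔ χ) ⇒ ((φ ⇔ φ) ⇔ χ)) ⇔ (χ ⇔ (¬ψ ⇒ ¬ψ))) ⇔ ((¬¬φ ⇔ ((χ ⇒ ψ) ⇒ (ψ ⇔ ψ))) ⇒ (((χ ⇒ ψ) ⇔ (ψ ⇒ χ)) ⇔ (φ ⇒ (ψ ⇒ ψ))))) ⇒ (¬((φ ⇒ (φ ⇒ φ)) ⇔ (φ ⇔ φ)) ⇔ ((χ ⇔ φ) ⇔ (χ ⇔ (ψ ⇔ ψ)))) = 3/4 ⇒ 0 = 1/4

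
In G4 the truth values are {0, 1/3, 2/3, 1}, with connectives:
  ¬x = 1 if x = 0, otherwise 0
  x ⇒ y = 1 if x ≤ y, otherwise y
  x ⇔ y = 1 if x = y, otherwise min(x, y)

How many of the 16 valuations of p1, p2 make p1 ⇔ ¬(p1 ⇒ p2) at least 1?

5

p1 = 0, p2 = 0 ↦ 1  ≥
p1 = 0, p2 = 1/3 ↦ 1  ≥
p1 = 0, p2 = 2/3 ↦ 1  ≥
p1 = 0, p2 = 1 ↦ 1  ≥
p1 = 1/3, p2 = 0 ↦ 1/3  <
p1 = 1/3, p2 = 1/3 ↦ 0  <
p1 = 1/3, p2 = 2/3 ↦ 0  <
p1 = 1/3, p2 = 1 ↦ 0  <
p1 = 2/3, p2 = 0 ↦ 2/3  <
p1 = 2/3, p2 = 1/3 ↦ 0  <
p1 = 2/3, p2 = 2/3 ↦ 0  <
p1 = 2/3, p2 = 1 ↦ 0  <
p1 = 1, p2 = 0 ↦ 1  ≥
p1 = 1, p2 = 1/3 ↦ 0  <
p1 = 1, p2 = 2/3 ↦ 0  <
p1 = 1, p2 = 1 ↦ 0  <
So 5 of the 16 assignments meet the threshold.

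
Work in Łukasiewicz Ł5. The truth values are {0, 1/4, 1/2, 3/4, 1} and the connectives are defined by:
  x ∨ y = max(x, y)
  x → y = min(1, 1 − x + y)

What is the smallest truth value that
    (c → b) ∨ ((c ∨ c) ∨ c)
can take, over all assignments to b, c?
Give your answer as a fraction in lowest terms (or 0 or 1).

1/2

Take b = 0, c = 1/2:
c → b = 1/2 → 0 = 1/2
c ∨ c = 1/2 ∨ 1/2 = 1/2
(c ∨ c) ∨ c = 1/2 ∨ 1/2 = 1/2
(c → b) ∨ ((c ∨ c) ∨ c) = 1/2 ∨ 1/2 = 1/2
No assignment yields a value below 1/2, so this is the minimum.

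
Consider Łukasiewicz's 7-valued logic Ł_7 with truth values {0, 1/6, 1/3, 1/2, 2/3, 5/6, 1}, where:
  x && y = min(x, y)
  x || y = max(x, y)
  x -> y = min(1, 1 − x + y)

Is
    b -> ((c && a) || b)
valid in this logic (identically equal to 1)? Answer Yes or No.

At a = 1/6, b = 5/6, c = 1/6, for instance:
c && a = 1/6 && 1/6 = 1/6
(c && a) || b = 1/6 || 5/6 = 5/6
b -> ((c && a) || b) = 5/6 -> 5/6 = 1
and checking the remaining 342 assignments likewise gives ≥ 1 in every case.

Yes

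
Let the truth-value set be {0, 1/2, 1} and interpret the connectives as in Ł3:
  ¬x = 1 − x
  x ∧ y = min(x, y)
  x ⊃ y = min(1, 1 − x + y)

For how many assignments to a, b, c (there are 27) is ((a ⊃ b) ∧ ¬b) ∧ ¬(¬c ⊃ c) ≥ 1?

value 1: 1 assignment (counts)
value 1/2: 4 assignments
value 0: 22 assignments
So 1 of the 27 assignments meets the threshold.

1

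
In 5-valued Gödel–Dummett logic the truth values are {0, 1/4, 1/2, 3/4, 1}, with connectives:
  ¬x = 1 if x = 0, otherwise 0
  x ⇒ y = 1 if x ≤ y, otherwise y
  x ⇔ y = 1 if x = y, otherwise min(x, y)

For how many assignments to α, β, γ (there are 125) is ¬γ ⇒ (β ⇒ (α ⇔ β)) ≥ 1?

value 1: 115 assignments (counts)
value 3/4: 1 assignment
value 1/2: 2 assignments
value 1/4: 3 assignments
value 0: 4 assignments
So 115 of the 125 assignments meet the threshold.

115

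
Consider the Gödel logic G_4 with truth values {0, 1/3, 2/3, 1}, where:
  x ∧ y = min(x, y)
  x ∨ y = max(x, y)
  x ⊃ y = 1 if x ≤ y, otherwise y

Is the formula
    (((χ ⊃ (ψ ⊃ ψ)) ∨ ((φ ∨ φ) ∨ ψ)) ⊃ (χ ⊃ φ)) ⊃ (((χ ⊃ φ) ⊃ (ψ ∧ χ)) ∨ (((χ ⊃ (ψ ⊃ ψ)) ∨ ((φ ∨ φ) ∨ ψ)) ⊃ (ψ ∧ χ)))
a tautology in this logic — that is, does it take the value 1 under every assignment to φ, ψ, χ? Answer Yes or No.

Counterexample: take φ = 0, ψ = 0, χ = 0.
ψ ⊃ ψ = 0 ⊃ 0 = 1
χ ⊃ (ψ ⊃ ψ) = 0 ⊃ 1 = 1
φ ∨ φ = 0 ∨ 0 = 0
(φ ∨ φ) ∨ ψ = 0 ∨ 0 = 0
(χ ⊃ (ψ ⊃ ψ)) ∨ ((φ ∨ φ) ∨ ψ) = 1 ∨ 0 = 1
χ ⊃ φ = 0 ⊃ 0 = 1
((χ ⊃ (ψ ⊃ ψ)) ∨ ((φ ∨ φ) ∨ ψ)) ⊃ (χ ⊃ φ) = 1 ⊃ 1 = 1
χ ⊃ φ = 0 ⊃ 0 = 1
ψ ∧ χ = 0 ∧ 0 = 0
(χ ⊃ φ) ⊃ (ψ ∧ χ) = 1 ⊃ 0 = 0
ψ ⊃ ψ = 0 ⊃ 0 = 1
χ ⊃ (ψ ⊃ ψ) = 0 ⊃ 1 = 1
φ ∨ φ = 0 ∨ 0 = 0
(φ ∨ φ) ∨ ψ = 0 ∨ 0 = 0
(χ ⊃ (ψ ⊃ ψ)) ∨ ((φ ∨ φ) ∨ ψ) = 1 ∨ 0 = 1
((χ ⊃ (ψ ⊃ ψ)) ∨ ((φ ∨ φ) ∨ ψ)) ⊃ (ψ ∧ χ) = 1 ⊃ 0 = 0
((χ ⊃ φ) ⊃ (ψ ∧ χ)) ∨ (((χ ⊃ (ψ ⊃ ψ)) ∨ ((φ ∨ φ) ∨ ψ)) ⊃ (ψ ∧ χ)) = 0 ∨ 0 = 0
(((χ ⊃ (ψ ⊃ ψ)) ∨ ((φ ∨ φ) ∨ ψ)) ⊃ (χ ⊃ φ)) ⊃ (((χ ⊃ φ) ⊃ (ψ ∧ χ)) ∨ (((χ ⊃ (ψ ⊃ ψ)) ∨ ((φ ∨ φ) ∨ ψ)) ⊃ (ψ ∧ χ))) = 1 ⊃ 0 = 0
This gives 0 ≠ 1.

No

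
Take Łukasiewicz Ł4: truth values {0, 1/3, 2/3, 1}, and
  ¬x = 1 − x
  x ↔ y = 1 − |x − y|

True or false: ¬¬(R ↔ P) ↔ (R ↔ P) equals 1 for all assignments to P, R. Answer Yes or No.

P = 0, R = 0 ↦ 1
P = 0, R = 1/3 ↦ 1
P = 0, R = 2/3 ↦ 1
P = 0, R = 1 ↦ 1
P = 1/3, R = 0 ↦ 1
P = 1/3, R = 1/3 ↦ 1
P = 1/3, R = 2/3 ↦ 1
P = 1/3, R = 1 ↦ 1
P = 2/3, R = 0 ↦ 1
P = 2/3, R = 1/3 ↦ 1
P = 2/3, R = 2/3 ↦ 1
P = 2/3, R = 1 ↦ 1
P = 1, R = 0 ↦ 1
P = 1, R = 1/3 ↦ 1
P = 1, R = 2/3 ↦ 1
P = 1, R = 1 ↦ 1
Every assignment gives a value ≥ 1.

Yes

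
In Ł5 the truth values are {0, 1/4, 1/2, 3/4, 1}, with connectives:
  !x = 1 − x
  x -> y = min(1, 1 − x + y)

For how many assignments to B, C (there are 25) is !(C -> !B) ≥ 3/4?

3

value 1: 1 assignment (counts)
value 3/4: 2 assignments (counts)
value 1/2: 3 assignments
value 1/4: 4 assignments
value 0: 15 assignments
So 3 of the 25 assignments meet the threshold.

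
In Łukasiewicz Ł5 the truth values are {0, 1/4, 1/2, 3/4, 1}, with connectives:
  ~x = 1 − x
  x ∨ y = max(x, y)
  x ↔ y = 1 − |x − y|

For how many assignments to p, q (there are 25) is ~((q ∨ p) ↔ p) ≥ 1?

1

value 1: 1 assignment (counts)
value 3/4: 2 assignments
value 1/2: 3 assignments
value 1/4: 4 assignments
value 0: 15 assignments
So 1 of the 25 assignments meets the threshold.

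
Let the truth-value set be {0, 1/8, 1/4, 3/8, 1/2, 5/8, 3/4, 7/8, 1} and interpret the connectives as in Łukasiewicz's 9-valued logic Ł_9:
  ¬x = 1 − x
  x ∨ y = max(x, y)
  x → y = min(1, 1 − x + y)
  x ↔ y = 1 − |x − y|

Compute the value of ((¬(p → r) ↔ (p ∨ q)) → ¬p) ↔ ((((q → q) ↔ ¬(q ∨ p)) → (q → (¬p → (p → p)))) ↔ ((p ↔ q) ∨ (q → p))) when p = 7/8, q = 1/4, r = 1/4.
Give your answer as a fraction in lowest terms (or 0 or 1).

p → r = 7/8 → 1/4 = 3/8
¬(p → r) = ¬3/8 = 5/8
p ∨ q = 7/8 ∨ 1/4 = 7/8
¬(p → r) ↔ (p ∨ q) = 5/8 ↔ 7/8 = 3/4
¬p = ¬7/8 = 1/8
(¬(p → r) ↔ (p ∨ q)) → ¬p = 3/4 → 1/8 = 3/8
q → q = 1/4 → 1/4 = 1
q ∨ p = 1/4 ∨ 7/8 = 7/8
¬(q ∨ p) = ¬7/8 = 1/8
(q → q) ↔ ¬(q ∨ p) = 1 ↔ 1/8 = 1/8
¬p = ¬7/8 = 1/8
p → p = 7/8 → 7/8 = 1
¬p → (p → p) = 1/8 → 1 = 1
q → (¬p → (p → p)) = 1/4 → 1 = 1
((q → q) ↔ ¬(q ∨ p)) → (q → (¬p → (p → p))) = 1/8 → 1 = 1
p ↔ q = 7/8 ↔ 1/4 = 3/8
q → p = 1/4 → 7/8 = 1
(p ↔ q) ∨ (q → p) = 3/8 ∨ 1 = 1
(((q → q) ↔ ¬(q ∨ p)) → (q → (¬p → (p → p)))) ↔ ((p ↔ q) ∨ (q → p)) = 1 ↔ 1 = 1
((¬(p → r) ↔ (p ∨ q)) → ¬p) ↔ ((((q → q) ↔ ¬(q ∨ p)) → (q → (¬p → (p → p)))) ↔ ((p ↔ q) ∨ (q → p))) = 3/8 ↔ 1 = 3/8

3/8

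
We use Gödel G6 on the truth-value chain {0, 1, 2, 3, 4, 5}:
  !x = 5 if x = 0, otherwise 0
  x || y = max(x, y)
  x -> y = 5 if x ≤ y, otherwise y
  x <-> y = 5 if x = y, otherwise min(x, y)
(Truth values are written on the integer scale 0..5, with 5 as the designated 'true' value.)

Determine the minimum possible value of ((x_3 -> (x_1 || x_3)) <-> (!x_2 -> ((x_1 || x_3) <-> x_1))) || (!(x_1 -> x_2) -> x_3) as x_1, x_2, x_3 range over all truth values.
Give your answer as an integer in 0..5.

2

Take x_1 = 1, x_2 = 0, x_3 = 2:
x_1 || x_3 = 1 || 2 = 2
x_3 -> (x_1 || x_3) = 2 -> 2 = 5
!x_2 = !0 = 5
x_1 || x_3 = 1 || 2 = 2
(x_1 || x_3) <-> x_1 = 2 <-> 1 = 1
!x_2 -> ((x_1 || x_3) <-> x_1) = 5 -> 1 = 1
(x_3 -> (x_1 || x_3)) <-> (!x_2 -> ((x_1 || x_3) <-> x_1)) = 5 <-> 1 = 1
x_1 -> x_2 = 1 -> 0 = 0
!(x_1 -> x_2) = !0 = 5
!(x_1 -> x_2) -> x_3 = 5 -> 2 = 2
((x_3 -> (x_1 || x_3)) <-> (!x_2 -> ((x_1 || x_3) <-> x_1))) || (!(x_1 -> x_2) -> x_3) = 1 || 2 = 2
No assignment yields a value below 2, so this is the minimum.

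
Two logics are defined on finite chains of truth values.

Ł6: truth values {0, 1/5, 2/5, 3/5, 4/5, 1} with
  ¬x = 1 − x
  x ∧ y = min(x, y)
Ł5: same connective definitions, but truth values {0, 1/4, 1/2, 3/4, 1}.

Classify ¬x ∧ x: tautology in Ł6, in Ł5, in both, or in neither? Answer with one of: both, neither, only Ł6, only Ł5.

In Ł6: at x = 0 the value is 0 — not a tautology.
In Ł5: at x = 0 the value is 0 — not a tautology.

neither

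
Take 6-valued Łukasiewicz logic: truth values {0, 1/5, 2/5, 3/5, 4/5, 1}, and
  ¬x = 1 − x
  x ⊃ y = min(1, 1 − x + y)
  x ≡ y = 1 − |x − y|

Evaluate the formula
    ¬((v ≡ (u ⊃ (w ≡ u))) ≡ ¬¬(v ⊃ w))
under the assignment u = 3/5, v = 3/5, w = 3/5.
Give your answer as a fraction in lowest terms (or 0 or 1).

2/5

w ≡ u = 3/5 ≡ 3/5 = 1
u ⊃ (w ≡ u) = 3/5 ⊃ 1 = 1
v ≡ (u ⊃ (w ≡ u)) = 3/5 ≡ 1 = 3/5
v ⊃ w = 3/5 ⊃ 3/5 = 1
¬(v ⊃ w) = ¬1 = 0
¬¬(v ⊃ w) = ¬0 = 1
(v ≡ (u ⊃ (w ≡ u))) ≡ ¬¬(v ⊃ w) = 3/5 ≡ 1 = 3/5
¬((v ≡ (u ⊃ (w ≡ u))) ≡ ¬¬(v ⊃ w)) = ¬3/5 = 2/5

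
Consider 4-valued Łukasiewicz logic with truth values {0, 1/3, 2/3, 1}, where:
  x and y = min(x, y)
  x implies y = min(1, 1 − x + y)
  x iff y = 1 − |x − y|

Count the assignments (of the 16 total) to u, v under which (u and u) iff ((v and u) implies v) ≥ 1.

u = 0, v = 0 ↦ 0  <
u = 0, v = 1/3 ↦ 0  <
u = 0, v = 2/3 ↦ 0  <
u = 0, v = 1 ↦ 0  <
u = 1/3, v = 0 ↦ 1/3  <
u = 1/3, v = 1/3 ↦ 1/3  <
u = 1/3, v = 2/3 ↦ 1/3  <
u = 1/3, v = 1 ↦ 1/3  <
u = 2/3, v = 0 ↦ 2/3  <
u = 2/3, v = 1/3 ↦ 2/3  <
u = 2/3, v = 2/3 ↦ 2/3  <
u = 2/3, v = 1 ↦ 2/3  <
u = 1, v = 0 ↦ 1  ≥
u = 1, v = 1/3 ↦ 1  ≥
u = 1, v = 2/3 ↦ 1  ≥
u = 1, v = 1 ↦ 1  ≥
So 4 of the 16 assignments meet the threshold.

4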